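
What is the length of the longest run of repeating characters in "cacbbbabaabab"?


Input: "cacbbbabaabab"
Scanning for longest run:
  Position 1 ('a'): new char, reset run to 1
  Position 2 ('c'): new char, reset run to 1
  Position 3 ('b'): new char, reset run to 1
  Position 4 ('b'): continues run of 'b', length=2
  Position 5 ('b'): continues run of 'b', length=3
  Position 6 ('a'): new char, reset run to 1
  Position 7 ('b'): new char, reset run to 1
  Position 8 ('a'): new char, reset run to 1
  Position 9 ('a'): continues run of 'a', length=2
  Position 10 ('b'): new char, reset run to 1
  Position 11 ('a'): new char, reset run to 1
  Position 12 ('b'): new char, reset run to 1
Longest run: 'b' with length 3

3


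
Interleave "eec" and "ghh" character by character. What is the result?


Interleaving "eec" and "ghh":
  Position 0: 'e' from first, 'g' from second => "eg"
  Position 1: 'e' from first, 'h' from second => "eh"
  Position 2: 'c' from first, 'h' from second => "ch"
Result: egehch

egehch


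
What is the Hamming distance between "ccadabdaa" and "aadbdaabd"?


Comparing "ccadabdaa" and "aadbdaabd" position by position:
  Position 0: 'c' vs 'a' => differ
  Position 1: 'c' vs 'a' => differ
  Position 2: 'a' vs 'd' => differ
  Position 3: 'd' vs 'b' => differ
  Position 4: 'a' vs 'd' => differ
  Position 5: 'b' vs 'a' => differ
  Position 6: 'd' vs 'a' => differ
  Position 7: 'a' vs 'b' => differ
  Position 8: 'a' vs 'd' => differ
Total differences (Hamming distance): 9

9


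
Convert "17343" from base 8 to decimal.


Input: "17343" in base 8
Positional expansion:
  Digit '1' (value 1) x 8^4 = 4096
  Digit '7' (value 7) x 8^3 = 3584
  Digit '3' (value 3) x 8^2 = 192
  Digit '4' (value 4) x 8^1 = 32
  Digit '3' (value 3) x 8^0 = 3
Sum = 7907

7907


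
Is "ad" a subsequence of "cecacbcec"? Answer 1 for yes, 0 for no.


Check if "ad" is a subsequence of "cecacbcec"
Greedy scan:
  Position 0 ('c'): no match needed
  Position 1 ('e'): no match needed
  Position 2 ('c'): no match needed
  Position 3 ('a'): matches sub[0] = 'a'
  Position 4 ('c'): no match needed
  Position 5 ('b'): no match needed
  Position 6 ('c'): no match needed
  Position 7 ('e'): no match needed
  Position 8 ('c'): no match needed
Only matched 1/2 characters => not a subsequence

0


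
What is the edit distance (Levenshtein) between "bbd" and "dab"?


Computing edit distance: "bbd" -> "dab"
DP table:
           d    a    b
      0    1    2    3
  b   1    1    2    2
  b   2    2    2    2
  d   3    2    3    3
Edit distance = dp[3][3] = 3

3


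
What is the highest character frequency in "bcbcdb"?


Input: bcbcdb
Character counts:
  'b': 3
  'c': 2
  'd': 1
Maximum frequency: 3

3


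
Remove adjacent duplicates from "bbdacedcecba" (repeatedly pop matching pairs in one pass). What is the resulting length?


Input: bbdacedcecba
Stack-based adjacent duplicate removal:
  Read 'b': push. Stack: b
  Read 'b': matches stack top 'b' => pop. Stack: (empty)
  Read 'd': push. Stack: d
  Read 'a': push. Stack: da
  Read 'c': push. Stack: dac
  Read 'e': push. Stack: dace
  Read 'd': push. Stack: daced
  Read 'c': push. Stack: dacedc
  Read 'e': push. Stack: dacedce
  Read 'c': push. Stack: dacedcec
  Read 'b': push. Stack: dacedcecb
  Read 'a': push. Stack: dacedcecba
Final stack: "dacedcecba" (length 10)

10


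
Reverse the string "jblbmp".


Input: jblbmp
Reading characters right to left:
  Position 5: 'p'
  Position 4: 'm'
  Position 3: 'b'
  Position 2: 'l'
  Position 1: 'b'
  Position 0: 'j'
Reversed: pmblbj

pmblbj


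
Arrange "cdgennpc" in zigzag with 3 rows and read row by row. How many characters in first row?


Zigzag "cdgennpc" into 3 rows:
Placing characters:
  'c' => row 0
  'd' => row 1
  'g' => row 2
  'e' => row 1
  'n' => row 0
  'n' => row 1
  'p' => row 2
  'c' => row 1
Rows:
  Row 0: "cn"
  Row 1: "denc"
  Row 2: "gp"
First row length: 2

2


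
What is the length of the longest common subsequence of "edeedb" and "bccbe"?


LCS of "edeedb" and "bccbe"
DP table:
           b    c    c    b    e
      0    0    0    0    0    0
  e   0    0    0    0    0    1
  d   0    0    0    0    0    1
  e   0    0    0    0    0    1
  e   0    0    0    0    0    1
  d   0    0    0    0    0    1
  b   0    1    1    1    1    1
LCS length = dp[6][5] = 1

1


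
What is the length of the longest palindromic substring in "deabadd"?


Input: "deabadd"
Checking substrings for palindromes:
  [2:5] "aba" (len 3) => palindrome
  [5:7] "dd" (len 2) => palindrome
Longest palindromic substring: "aba" with length 3

3


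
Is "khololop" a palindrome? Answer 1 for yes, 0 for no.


Input: khololop
Reversed: pololohk
  Compare pos 0 ('k') with pos 7 ('p'): MISMATCH
  Compare pos 1 ('h') with pos 6 ('o'): MISMATCH
  Compare pos 2 ('o') with pos 5 ('l'): MISMATCH
  Compare pos 3 ('l') with pos 4 ('o'): MISMATCH
Result: not a palindrome

0


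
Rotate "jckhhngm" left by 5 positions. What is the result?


Input: "jckhhngm", rotate left by 5
First 5 characters: "jckhh"
Remaining characters: "ngm"
Concatenate remaining + first: "ngm" + "jckhh" = "ngmjckhh"

ngmjckhh


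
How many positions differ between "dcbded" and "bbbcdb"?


Comparing "dcbded" and "bbbcdb" position by position:
  Position 0: 'd' vs 'b' => DIFFER
  Position 1: 'c' vs 'b' => DIFFER
  Position 2: 'b' vs 'b' => same
  Position 3: 'd' vs 'c' => DIFFER
  Position 4: 'e' vs 'd' => DIFFER
  Position 5: 'd' vs 'b' => DIFFER
Positions that differ: 5

5


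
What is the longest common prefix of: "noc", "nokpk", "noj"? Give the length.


Words: noc, nokpk, noj
  Position 0: all 'n' => match
  Position 1: all 'o' => match
  Position 2: ('c', 'k', 'j') => mismatch, stop
LCP = "no" (length 2)

2


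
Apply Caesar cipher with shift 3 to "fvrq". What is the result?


Caesar cipher: shift "fvrq" by 3
  'f' (pos 5) + 3 = pos 8 = 'i'
  'v' (pos 21) + 3 = pos 24 = 'y'
  'r' (pos 17) + 3 = pos 20 = 'u'
  'q' (pos 16) + 3 = pos 19 = 't'
Result: iyut

iyut


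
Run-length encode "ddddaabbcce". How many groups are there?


Input: ddddaabbcce
Scanning for consecutive runs:
  Group 1: 'd' x 4 (positions 0-3)
  Group 2: 'a' x 2 (positions 4-5)
  Group 3: 'b' x 2 (positions 6-7)
  Group 4: 'c' x 2 (positions 8-9)
  Group 5: 'e' x 1 (positions 10-10)
Total groups: 5

5


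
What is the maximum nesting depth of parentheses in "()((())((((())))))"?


Input: "()((())((((())))))"
Tracking depth:
  Position 0 '(': depth becomes 1
  Position 1 ')': depth becomes 0
  Position 2 '(': depth becomes 1
  Position 3 '(': depth becomes 2
  Position 4 '(': depth becomes 3
  Position 5 ')': depth becomes 2
  Position 6 ')': depth becomes 1
  Position 7 '(': depth becomes 2
  Position 8 '(': depth becomes 3
  Position 9 '(': depth becomes 4
  Position 10 '(': depth becomes 5
  Position 11 '(': depth becomes 6
  Position 12 ')': depth becomes 5
  Position 13 ')': depth becomes 4
  Position 14 ')': depth becomes 3
  Position 15 ')': depth becomes 2
  Position 16 ')': depth becomes 1
  Position 17 ')': depth becomes 0
Maximum depth reached: 6

6


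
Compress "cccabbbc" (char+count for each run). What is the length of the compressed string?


Input: cccabbbc
Runs:
  'c' x 3 => "c3"
  'a' x 1 => "a1"
  'b' x 3 => "b3"
  'c' x 1 => "c1"
Compressed: "c3a1b3c1"
Compressed length: 8

8


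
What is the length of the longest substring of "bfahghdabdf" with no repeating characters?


Input: "bfahghdabdf"
Sliding window (track last position of each char):
  Position 0 ('b'): window [0,0] length 1 -- new best
  Position 1 ('f'): window [0,1] length 2 -- new best
  Position 2 ('a'): window [0,2] length 3 -- new best
  Position 3 ('h'): window [0,3] length 4 -- new best
  Position 4 ('g'): window [0,4] length 5 -- new best
  Position 5 ('h'): repeat (last at 3), move window start to 4
  Position 5 ('h'): window [4,5] length 2
  Position 6 ('d'): window [4,6] length 3
  Position 7 ('a'): window [4,7] length 4
  Position 8 ('b'): window [4,8] length 5
  Position 9 ('d'): repeat (last at 6), move window start to 7
  Position 9 ('d'): window [7,9] length 3
  Position 10 ('f'): window [7,10] length 4
Longest substring with no repeats: "bfahg" with length 5

5


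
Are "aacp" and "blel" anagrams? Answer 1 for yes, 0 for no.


Strings: "aacp", "blel"
Sorted first:  aacp
Sorted second: bell
Differ at position 0: 'a' vs 'b' => not anagrams

0


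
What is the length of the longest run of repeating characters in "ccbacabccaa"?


Input: "ccbacabccaa"
Scanning for longest run:
  Position 1 ('c'): continues run of 'c', length=2
  Position 2 ('b'): new char, reset run to 1
  Position 3 ('a'): new char, reset run to 1
  Position 4 ('c'): new char, reset run to 1
  Position 5 ('a'): new char, reset run to 1
  Position 6 ('b'): new char, reset run to 1
  Position 7 ('c'): new char, reset run to 1
  Position 8 ('c'): continues run of 'c', length=2
  Position 9 ('a'): new char, reset run to 1
  Position 10 ('a'): continues run of 'a', length=2
Longest run: 'c' with length 2

2


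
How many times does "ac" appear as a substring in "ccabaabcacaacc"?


Searching for "ac" in "ccabaabcacaacc"
Scanning each position:
  Position 0: "cc" => no
  Position 1: "ca" => no
  Position 2: "ab" => no
  Position 3: "ba" => no
  Position 4: "aa" => no
  Position 5: "ab" => no
  Position 6: "bc" => no
  Position 7: "ca" => no
  Position 8: "ac" => MATCH
  Position 9: "ca" => no
  Position 10: "aa" => no
  Position 11: "ac" => MATCH
  Position 12: "cc" => no
Total occurrences: 2

2


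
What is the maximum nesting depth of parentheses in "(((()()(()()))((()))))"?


Input: "(((()()(()()))((()))))"
Tracking depth:
  Position 0 '(': depth becomes 1
  Position 1 '(': depth becomes 2
  Position 2 '(': depth becomes 3
  Position 3 '(': depth becomes 4
  Position 4 ')': depth becomes 3
  Position 5 '(': depth becomes 4
  Position 6 ')': depth becomes 3
  Position 7 '(': depth becomes 4
  Position 8 '(': depth becomes 5
  Position 9 ')': depth becomes 4
  Position 10 '(': depth becomes 5
  Position 11 ')': depth becomes 4
  Position 12 ')': depth becomes 3
  Position 13 ')': depth becomes 2
  Position 14 '(': depth becomes 3
  Position 15 '(': depth becomes 4
  Position 16 '(': depth becomes 5
  Position 17 ')': depth becomes 4
  Position 18 ')': depth becomes 3
  Position 19 ')': depth becomes 2
  Position 20 ')': depth becomes 1
  Position 21 ')': depth becomes 0
Maximum depth reached: 5

5


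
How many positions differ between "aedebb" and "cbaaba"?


Comparing "aedebb" and "cbaaba" position by position:
  Position 0: 'a' vs 'c' => DIFFER
  Position 1: 'e' vs 'b' => DIFFER
  Position 2: 'd' vs 'a' => DIFFER
  Position 3: 'e' vs 'a' => DIFFER
  Position 4: 'b' vs 'b' => same
  Position 5: 'b' vs 'a' => DIFFER
Positions that differ: 5

5


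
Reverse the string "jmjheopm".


Input: jmjheopm
Reading characters right to left:
  Position 7: 'm'
  Position 6: 'p'
  Position 5: 'o'
  Position 4: 'e'
  Position 3: 'h'
  Position 2: 'j'
  Position 1: 'm'
  Position 0: 'j'
Reversed: mpoehjmj

mpoehjmj


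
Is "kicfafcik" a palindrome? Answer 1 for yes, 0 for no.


Input: kicfafcik
Reversed: kicfafcik
  Compare pos 0 ('k') with pos 8 ('k'): match
  Compare pos 1 ('i') with pos 7 ('i'): match
  Compare pos 2 ('c') with pos 6 ('c'): match
  Compare pos 3 ('f') with pos 5 ('f'): match
Result: palindrome

1


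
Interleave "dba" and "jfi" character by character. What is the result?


Interleaving "dba" and "jfi":
  Position 0: 'd' from first, 'j' from second => "dj"
  Position 1: 'b' from first, 'f' from second => "bf"
  Position 2: 'a' from first, 'i' from second => "ai"
Result: djbfai

djbfai


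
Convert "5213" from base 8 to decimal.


Input: "5213" in base 8
Positional expansion:
  Digit '5' (value 5) x 8^3 = 2560
  Digit '2' (value 2) x 8^2 = 128
  Digit '1' (value 1) x 8^1 = 8
  Digit '3' (value 3) x 8^0 = 3
Sum = 2699

2699


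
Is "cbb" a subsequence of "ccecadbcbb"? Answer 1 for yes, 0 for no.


Check if "cbb" is a subsequence of "ccecadbcbb"
Greedy scan:
  Position 0 ('c'): matches sub[0] = 'c'
  Position 1 ('c'): no match needed
  Position 2 ('e'): no match needed
  Position 3 ('c'): no match needed
  Position 4 ('a'): no match needed
  Position 5 ('d'): no match needed
  Position 6 ('b'): matches sub[1] = 'b'
  Position 7 ('c'): no match needed
  Position 8 ('b'): matches sub[2] = 'b'
  Position 9 ('b'): no match needed
All 3 characters matched => is a subsequence

1


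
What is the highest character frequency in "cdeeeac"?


Input: cdeeeac
Character counts:
  'a': 1
  'c': 2
  'd': 1
  'e': 3
Maximum frequency: 3

3


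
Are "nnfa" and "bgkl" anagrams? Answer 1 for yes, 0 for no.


Strings: "nnfa", "bgkl"
Sorted first:  afnn
Sorted second: bgkl
Differ at position 0: 'a' vs 'b' => not anagrams

0


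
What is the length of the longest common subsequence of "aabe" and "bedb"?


LCS of "aabe" and "bedb"
DP table:
           b    e    d    b
      0    0    0    0    0
  a   0    0    0    0    0
  a   0    0    0    0    0
  b   0    1    1    1    1
  e   0    1    2    2    2
LCS length = dp[4][4] = 2

2


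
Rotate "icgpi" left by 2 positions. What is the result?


Input: "icgpi", rotate left by 2
First 2 characters: "ic"
Remaining characters: "gpi"
Concatenate remaining + first: "gpi" + "ic" = "gpiic"

gpiic


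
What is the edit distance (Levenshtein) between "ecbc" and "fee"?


Computing edit distance: "ecbc" -> "fee"
DP table:
           f    e    e
      0    1    2    3
  e   1    1    1    2
  c   2    2    2    2
  b   3    3    3    3
  c   4    4    4    4
Edit distance = dp[4][3] = 4

4


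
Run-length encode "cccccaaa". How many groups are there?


Input: cccccaaa
Scanning for consecutive runs:
  Group 1: 'c' x 5 (positions 0-4)
  Group 2: 'a' x 3 (positions 5-7)
Total groups: 2

2


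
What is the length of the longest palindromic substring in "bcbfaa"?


Input: "bcbfaa"
Checking substrings for palindromes:
  [0:3] "bcb" (len 3) => palindrome
  [4:6] "aa" (len 2) => palindrome
Longest palindromic substring: "bcb" with length 3

3


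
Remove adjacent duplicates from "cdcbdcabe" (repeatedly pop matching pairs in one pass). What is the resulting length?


Input: cdcbdcabe
Stack-based adjacent duplicate removal:
  Read 'c': push. Stack: c
  Read 'd': push. Stack: cd
  Read 'c': push. Stack: cdc
  Read 'b': push. Stack: cdcb
  Read 'd': push. Stack: cdcbd
  Read 'c': push. Stack: cdcbdc
  Read 'a': push. Stack: cdcbdca
  Read 'b': push. Stack: cdcbdcab
  Read 'e': push. Stack: cdcbdcabe
Final stack: "cdcbdcabe" (length 9)

9


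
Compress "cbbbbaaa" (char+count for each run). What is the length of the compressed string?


Input: cbbbbaaa
Runs:
  'c' x 1 => "c1"
  'b' x 4 => "b4"
  'a' x 3 => "a3"
Compressed: "c1b4a3"
Compressed length: 6

6


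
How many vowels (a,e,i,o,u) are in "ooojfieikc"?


Input: ooojfieikc
Checking each character:
  'o' at position 0: vowel (running total: 1)
  'o' at position 1: vowel (running total: 2)
  'o' at position 2: vowel (running total: 3)
  'j' at position 3: consonant
  'f' at position 4: consonant
  'i' at position 5: vowel (running total: 4)
  'e' at position 6: vowel (running total: 5)
  'i' at position 7: vowel (running total: 6)
  'k' at position 8: consonant
  'c' at position 9: consonant
Total vowels: 6

6


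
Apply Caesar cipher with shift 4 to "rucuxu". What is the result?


Caesar cipher: shift "rucuxu" by 4
  'r' (pos 17) + 4 = pos 21 = 'v'
  'u' (pos 20) + 4 = pos 24 = 'y'
  'c' (pos 2) + 4 = pos 6 = 'g'
  'u' (pos 20) + 4 = pos 24 = 'y'
  'x' (pos 23) + 4 = pos 1 = 'b'
  'u' (pos 20) + 4 = pos 24 = 'y'
Result: vygyby

vygyby


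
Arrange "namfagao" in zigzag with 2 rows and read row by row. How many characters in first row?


Zigzag "namfagao" into 2 rows:
Placing characters:
  'n' => row 0
  'a' => row 1
  'm' => row 0
  'f' => row 1
  'a' => row 0
  'g' => row 1
  'a' => row 0
  'o' => row 1
Rows:
  Row 0: "nmaa"
  Row 1: "afgo"
First row length: 4

4


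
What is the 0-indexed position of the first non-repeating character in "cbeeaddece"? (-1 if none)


Input: cbeeaddece
Character frequencies:
  'a': 1
  'b': 1
  'c': 2
  'd': 2
  'e': 4
Scanning left to right for freq == 1:
  Position 0 ('c'): freq=2, skip
  Position 1 ('b'): unique! => answer = 1

1


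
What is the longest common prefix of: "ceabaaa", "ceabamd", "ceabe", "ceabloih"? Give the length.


Words: ceabaaa, ceabamd, ceabe, ceabloih
  Position 0: all 'c' => match
  Position 1: all 'e' => match
  Position 2: all 'a' => match
  Position 3: all 'b' => match
  Position 4: ('a', 'a', 'e', 'l') => mismatch, stop
LCP = "ceab" (length 4)

4


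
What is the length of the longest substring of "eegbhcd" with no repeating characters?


Input: "eegbhcd"
Sliding window (track last position of each char):
  Position 0 ('e'): window [0,0] length 1 -- new best
  Position 1 ('e'): repeat (last at 0), move window start to 1
  Position 1 ('e'): window [1,1] length 1
  Position 2 ('g'): window [1,2] length 2 -- new best
  Position 3 ('b'): window [1,3] length 3 -- new best
  Position 4 ('h'): window [1,4] length 4 -- new best
  Position 5 ('c'): window [1,5] length 5 -- new best
  Position 6 ('d'): window [1,6] length 6 -- new best
Longest substring with no repeats: "egbhcd" with length 6

6


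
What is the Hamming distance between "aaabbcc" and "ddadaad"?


Comparing "aaabbcc" and "ddadaad" position by position:
  Position 0: 'a' vs 'd' => differ
  Position 1: 'a' vs 'd' => differ
  Position 2: 'a' vs 'a' => same
  Position 3: 'b' vs 'd' => differ
  Position 4: 'b' vs 'a' => differ
  Position 5: 'c' vs 'a' => differ
  Position 6: 'c' vs 'd' => differ
Total differences (Hamming distance): 6

6


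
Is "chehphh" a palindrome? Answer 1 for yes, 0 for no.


Input: chehphh
Reversed: hhphehc
  Compare pos 0 ('c') with pos 6 ('h'): MISMATCH
  Compare pos 1 ('h') with pos 5 ('h'): match
  Compare pos 2 ('e') with pos 4 ('p'): MISMATCH
Result: not a palindrome

0


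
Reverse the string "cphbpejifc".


Input: cphbpejifc
Reading characters right to left:
  Position 9: 'c'
  Position 8: 'f'
  Position 7: 'i'
  Position 6: 'j'
  Position 5: 'e'
  Position 4: 'p'
  Position 3: 'b'
  Position 2: 'h'
  Position 1: 'p'
  Position 0: 'c'
Reversed: cfijepbhpc

cfijepbhpc


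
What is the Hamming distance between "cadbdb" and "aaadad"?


Comparing "cadbdb" and "aaadad" position by position:
  Position 0: 'c' vs 'a' => differ
  Position 1: 'a' vs 'a' => same
  Position 2: 'd' vs 'a' => differ
  Position 3: 'b' vs 'd' => differ
  Position 4: 'd' vs 'a' => differ
  Position 5: 'b' vs 'd' => differ
Total differences (Hamming distance): 5

5


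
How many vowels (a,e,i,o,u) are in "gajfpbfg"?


Input: gajfpbfg
Checking each character:
  'g' at position 0: consonant
  'a' at position 1: vowel (running total: 1)
  'j' at position 2: consonant
  'f' at position 3: consonant
  'p' at position 4: consonant
  'b' at position 5: consonant
  'f' at position 6: consonant
  'g' at position 7: consonant
Total vowels: 1

1


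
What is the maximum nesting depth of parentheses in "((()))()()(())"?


Input: "((()))()()(())"
Tracking depth:
  Position 0 '(': depth becomes 1
  Position 1 '(': depth becomes 2
  Position 2 '(': depth becomes 3
  Position 3 ')': depth becomes 2
  Position 4 ')': depth becomes 1
  Position 5 ')': depth becomes 0
  Position 6 '(': depth becomes 1
  Position 7 ')': depth becomes 0
  Position 8 '(': depth becomes 1
  Position 9 ')': depth becomes 0
  Position 10 '(': depth becomes 1
  Position 11 '(': depth becomes 2
  Position 12 ')': depth becomes 1
  Position 13 ')': depth becomes 0
Maximum depth reached: 3

3


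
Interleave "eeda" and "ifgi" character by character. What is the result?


Interleaving "eeda" and "ifgi":
  Position 0: 'e' from first, 'i' from second => "ei"
  Position 1: 'e' from first, 'f' from second => "ef"
  Position 2: 'd' from first, 'g' from second => "dg"
  Position 3: 'a' from first, 'i' from second => "ai"
Result: eiefdgai

eiefdgai


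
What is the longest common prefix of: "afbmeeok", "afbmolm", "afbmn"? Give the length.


Words: afbmeeok, afbmolm, afbmn
  Position 0: all 'a' => match
  Position 1: all 'f' => match
  Position 2: all 'b' => match
  Position 3: all 'm' => match
  Position 4: ('e', 'o', 'n') => mismatch, stop
LCP = "afbm" (length 4)

4


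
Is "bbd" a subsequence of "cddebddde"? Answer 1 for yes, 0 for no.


Check if "bbd" is a subsequence of "cddebddde"
Greedy scan:
  Position 0 ('c'): no match needed
  Position 1 ('d'): no match needed
  Position 2 ('d'): no match needed
  Position 3 ('e'): no match needed
  Position 4 ('b'): matches sub[0] = 'b'
  Position 5 ('d'): no match needed
  Position 6 ('d'): no match needed
  Position 7 ('d'): no match needed
  Position 8 ('e'): no match needed
Only matched 1/3 characters => not a subsequence

0


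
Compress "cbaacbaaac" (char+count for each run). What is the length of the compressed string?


Input: cbaacbaaac
Runs:
  'c' x 1 => "c1"
  'b' x 1 => "b1"
  'a' x 2 => "a2"
  'c' x 1 => "c1"
  'b' x 1 => "b1"
  'a' x 3 => "a3"
  'c' x 1 => "c1"
Compressed: "c1b1a2c1b1a3c1"
Compressed length: 14

14


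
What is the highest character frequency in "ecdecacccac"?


Input: ecdecacccac
Character counts:
  'a': 2
  'c': 6
  'd': 1
  'e': 2
Maximum frequency: 6

6


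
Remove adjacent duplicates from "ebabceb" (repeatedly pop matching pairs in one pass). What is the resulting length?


Input: ebabceb
Stack-based adjacent duplicate removal:
  Read 'e': push. Stack: e
  Read 'b': push. Stack: eb
  Read 'a': push. Stack: eba
  Read 'b': push. Stack: ebab
  Read 'c': push. Stack: ebabc
  Read 'e': push. Stack: ebabce
  Read 'b': push. Stack: ebabceb
Final stack: "ebabceb" (length 7)

7


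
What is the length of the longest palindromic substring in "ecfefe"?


Input: "ecfefe"
Checking substrings for palindromes:
  [2:5] "fef" (len 3) => palindrome
  [3:6] "efe" (len 3) => palindrome
Longest palindromic substring: "fef" with length 3

3


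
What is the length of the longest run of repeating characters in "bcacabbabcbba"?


Input: "bcacabbabcbba"
Scanning for longest run:
  Position 1 ('c'): new char, reset run to 1
  Position 2 ('a'): new char, reset run to 1
  Position 3 ('c'): new char, reset run to 1
  Position 4 ('a'): new char, reset run to 1
  Position 5 ('b'): new char, reset run to 1
  Position 6 ('b'): continues run of 'b', length=2
  Position 7 ('a'): new char, reset run to 1
  Position 8 ('b'): new char, reset run to 1
  Position 9 ('c'): new char, reset run to 1
  Position 10 ('b'): new char, reset run to 1
  Position 11 ('b'): continues run of 'b', length=2
  Position 12 ('a'): new char, reset run to 1
Longest run: 'b' with length 2

2


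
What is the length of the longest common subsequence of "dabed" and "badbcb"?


LCS of "dabed" and "badbcb"
DP table:
           b    a    d    b    c    b
      0    0    0    0    0    0    0
  d   0    0    0    1    1    1    1
  a   0    0    1    1    1    1    1
  b   0    1    1    1    2    2    2
  e   0    1    1    1    2    2    2
  d   0    1    1    2    2    2    2
LCS length = dp[5][6] = 2

2


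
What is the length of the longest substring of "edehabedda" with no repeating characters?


Input: "edehabedda"
Sliding window (track last position of each char):
  Position 0 ('e'): window [0,0] length 1 -- new best
  Position 1 ('d'): window [0,1] length 2 -- new best
  Position 2 ('e'): repeat (last at 0), move window start to 1
  Position 2 ('e'): window [1,2] length 2
  Position 3 ('h'): window [1,3] length 3 -- new best
  Position 4 ('a'): window [1,4] length 4 -- new best
  Position 5 ('b'): window [1,5] length 5 -- new best
  Position 6 ('e'): repeat (last at 2), move window start to 3
  Position 6 ('e'): window [3,6] length 4
  Position 7 ('d'): window [3,7] length 5
  Position 8 ('d'): repeat (last at 7), move window start to 8
  Position 8 ('d'): window [8,8] length 1
  Position 9 ('a'): window [8,9] length 2
Longest substring with no repeats: "dehab" with length 5

5


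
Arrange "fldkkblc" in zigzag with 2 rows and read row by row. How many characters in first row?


Zigzag "fldkkblc" into 2 rows:
Placing characters:
  'f' => row 0
  'l' => row 1
  'd' => row 0
  'k' => row 1
  'k' => row 0
  'b' => row 1
  'l' => row 0
  'c' => row 1
Rows:
  Row 0: "fdkl"
  Row 1: "lkbc"
First row length: 4

4


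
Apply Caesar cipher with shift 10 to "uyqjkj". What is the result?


Caesar cipher: shift "uyqjkj" by 10
  'u' (pos 20) + 10 = pos 4 = 'e'
  'y' (pos 24) + 10 = pos 8 = 'i'
  'q' (pos 16) + 10 = pos 0 = 'a'
  'j' (pos 9) + 10 = pos 19 = 't'
  'k' (pos 10) + 10 = pos 20 = 'u'
  'j' (pos 9) + 10 = pos 19 = 't'
Result: eiatut

eiatut


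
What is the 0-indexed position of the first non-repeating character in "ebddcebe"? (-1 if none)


Input: ebddcebe
Character frequencies:
  'b': 2
  'c': 1
  'd': 2
  'e': 3
Scanning left to right for freq == 1:
  Position 0 ('e'): freq=3, skip
  Position 1 ('b'): freq=2, skip
  Position 2 ('d'): freq=2, skip
  Position 3 ('d'): freq=2, skip
  Position 4 ('c'): unique! => answer = 4

4


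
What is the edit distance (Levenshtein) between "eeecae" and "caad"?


Computing edit distance: "eeecae" -> "caad"
DP table:
           c    a    a    d
      0    1    2    3    4
  e   1    1    2    3    4
  e   2    2    2    3    4
  e   3    3    3    3    4
  c   4    3    4    4    4
  a   5    4    3    4    5
  e   6    5    4    4    5
Edit distance = dp[6][4] = 5

5


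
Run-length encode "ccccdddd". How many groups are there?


Input: ccccdddd
Scanning for consecutive runs:
  Group 1: 'c' x 4 (positions 0-3)
  Group 2: 'd' x 4 (positions 4-7)
Total groups: 2

2


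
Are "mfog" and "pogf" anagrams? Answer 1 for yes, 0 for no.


Strings: "mfog", "pogf"
Sorted first:  fgmo
Sorted second: fgop
Differ at position 2: 'm' vs 'o' => not anagrams

0


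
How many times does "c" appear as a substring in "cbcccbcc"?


Searching for "c" in "cbcccbcc"
Scanning each position:
  Position 0: "c" => MATCH
  Position 1: "b" => no
  Position 2: "c" => MATCH
  Position 3: "c" => MATCH
  Position 4: "c" => MATCH
  Position 5: "b" => no
  Position 6: "c" => MATCH
  Position 7: "c" => MATCH
Total occurrences: 6

6


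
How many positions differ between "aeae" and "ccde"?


Comparing "aeae" and "ccde" position by position:
  Position 0: 'a' vs 'c' => DIFFER
  Position 1: 'e' vs 'c' => DIFFER
  Position 2: 'a' vs 'd' => DIFFER
  Position 3: 'e' vs 'e' => same
Positions that differ: 3

3


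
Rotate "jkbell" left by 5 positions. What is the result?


Input: "jkbell", rotate left by 5
First 5 characters: "jkbel"
Remaining characters: "l"
Concatenate remaining + first: "l" + "jkbel" = "ljkbel"

ljkbel


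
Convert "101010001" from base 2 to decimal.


Input: "101010001" in base 2
Positional expansion:
  Digit '1' (value 1) x 2^8 = 256
  Digit '0' (value 0) x 2^7 = 0
  Digit '1' (value 1) x 2^6 = 64
  Digit '0' (value 0) x 2^5 = 0
  Digit '1' (value 1) x 2^4 = 16
  Digit '0' (value 0) x 2^3 = 0
  Digit '0' (value 0) x 2^2 = 0
  Digit '0' (value 0) x 2^1 = 0
  Digit '1' (value 1) x 2^0 = 1
Sum = 337

337


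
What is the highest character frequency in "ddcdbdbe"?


Input: ddcdbdbe
Character counts:
  'b': 2
  'c': 1
  'd': 4
  'e': 1
Maximum frequency: 4

4


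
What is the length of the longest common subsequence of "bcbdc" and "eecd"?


LCS of "bcbdc" and "eecd"
DP table:
           e    e    c    d
      0    0    0    0    0
  b   0    0    0    0    0
  c   0    0    0    1    1
  b   0    0    0    1    1
  d   0    0    0    1    2
  c   0    0    0    1    2
LCS length = dp[5][4] = 2

2


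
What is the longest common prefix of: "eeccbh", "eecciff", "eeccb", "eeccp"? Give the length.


Words: eeccbh, eecciff, eeccb, eeccp
  Position 0: all 'e' => match
  Position 1: all 'e' => match
  Position 2: all 'c' => match
  Position 3: all 'c' => match
  Position 4: ('b', 'i', 'b', 'p') => mismatch, stop
LCP = "eecc" (length 4)

4


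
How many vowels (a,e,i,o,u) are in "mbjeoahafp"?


Input: mbjeoahafp
Checking each character:
  'm' at position 0: consonant
  'b' at position 1: consonant
  'j' at position 2: consonant
  'e' at position 3: vowel (running total: 1)
  'o' at position 4: vowel (running total: 2)
  'a' at position 5: vowel (running total: 3)
  'h' at position 6: consonant
  'a' at position 7: vowel (running total: 4)
  'f' at position 8: consonant
  'p' at position 9: consonant
Total vowels: 4

4


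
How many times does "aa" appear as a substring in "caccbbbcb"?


Searching for "aa" in "caccbbbcb"
Scanning each position:
  Position 0: "ca" => no
  Position 1: "ac" => no
  Position 2: "cc" => no
  Position 3: "cb" => no
  Position 4: "bb" => no
  Position 5: "bb" => no
  Position 6: "bc" => no
  Position 7: "cb" => no
Total occurrences: 0

0


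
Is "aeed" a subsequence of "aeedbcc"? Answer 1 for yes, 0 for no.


Check if "aeed" is a subsequence of "aeedbcc"
Greedy scan:
  Position 0 ('a'): matches sub[0] = 'a'
  Position 1 ('e'): matches sub[1] = 'e'
  Position 2 ('e'): matches sub[2] = 'e'
  Position 3 ('d'): matches sub[3] = 'd'
  Position 4 ('b'): no match needed
  Position 5 ('c'): no match needed
  Position 6 ('c'): no match needed
All 4 characters matched => is a subsequence

1


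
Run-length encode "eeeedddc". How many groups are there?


Input: eeeedddc
Scanning for consecutive runs:
  Group 1: 'e' x 4 (positions 0-3)
  Group 2: 'd' x 3 (positions 4-6)
  Group 3: 'c' x 1 (positions 7-7)
Total groups: 3

3


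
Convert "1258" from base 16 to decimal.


Input: "1258" in base 16
Positional expansion:
  Digit '1' (value 1) x 16^3 = 4096
  Digit '2' (value 2) x 16^2 = 512
  Digit '5' (value 5) x 16^1 = 80
  Digit '8' (value 8) x 16^0 = 8
Sum = 4696

4696


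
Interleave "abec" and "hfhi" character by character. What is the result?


Interleaving "abec" and "hfhi":
  Position 0: 'a' from first, 'h' from second => "ah"
  Position 1: 'b' from first, 'f' from second => "bf"
  Position 2: 'e' from first, 'h' from second => "eh"
  Position 3: 'c' from first, 'i' from second => "ci"
Result: ahbfehci

ahbfehci


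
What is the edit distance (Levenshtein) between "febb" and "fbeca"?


Computing edit distance: "febb" -> "fbeca"
DP table:
           f    b    e    c    a
      0    1    2    3    4    5
  f   1    0    1    2    3    4
  e   2    1    1    1    2    3
  b   3    2    1    2    2    3
  b   4    3    2    2    3    3
Edit distance = dp[4][5] = 3

3


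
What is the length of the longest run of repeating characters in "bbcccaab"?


Input: "bbcccaab"
Scanning for longest run:
  Position 1 ('b'): continues run of 'b', length=2
  Position 2 ('c'): new char, reset run to 1
  Position 3 ('c'): continues run of 'c', length=2
  Position 4 ('c'): continues run of 'c', length=3
  Position 5 ('a'): new char, reset run to 1
  Position 6 ('a'): continues run of 'a', length=2
  Position 7 ('b'): new char, reset run to 1
Longest run: 'c' with length 3

3


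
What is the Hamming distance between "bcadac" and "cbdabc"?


Comparing "bcadac" and "cbdabc" position by position:
  Position 0: 'b' vs 'c' => differ
  Position 1: 'c' vs 'b' => differ
  Position 2: 'a' vs 'd' => differ
  Position 3: 'd' vs 'a' => differ
  Position 4: 'a' vs 'b' => differ
  Position 5: 'c' vs 'c' => same
Total differences (Hamming distance): 5

5


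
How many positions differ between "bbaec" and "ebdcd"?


Comparing "bbaec" and "ebdcd" position by position:
  Position 0: 'b' vs 'e' => DIFFER
  Position 1: 'b' vs 'b' => same
  Position 2: 'a' vs 'd' => DIFFER
  Position 3: 'e' vs 'c' => DIFFER
  Position 4: 'c' vs 'd' => DIFFER
Positions that differ: 4

4


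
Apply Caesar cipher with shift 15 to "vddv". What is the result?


Caesar cipher: shift "vddv" by 15
  'v' (pos 21) + 15 = pos 10 = 'k'
  'd' (pos 3) + 15 = pos 18 = 's'
  'd' (pos 3) + 15 = pos 18 = 's'
  'v' (pos 21) + 15 = pos 10 = 'k'
Result: kssk

kssk


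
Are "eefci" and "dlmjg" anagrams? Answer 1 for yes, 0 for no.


Strings: "eefci", "dlmjg"
Sorted first:  ceefi
Sorted second: dgjlm
Differ at position 0: 'c' vs 'd' => not anagrams

0


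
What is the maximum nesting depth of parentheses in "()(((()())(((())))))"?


Input: "()(((()())(((())))))"
Tracking depth:
  Position 0 '(': depth becomes 1
  Position 1 ')': depth becomes 0
  Position 2 '(': depth becomes 1
  Position 3 '(': depth becomes 2
  Position 4 '(': depth becomes 3
  Position 5 '(': depth becomes 4
  Position 6 ')': depth becomes 3
  Position 7 '(': depth becomes 4
  Position 8 ')': depth becomes 3
  Position 9 ')': depth becomes 2
  Position 10 '(': depth becomes 3
  Position 11 '(': depth becomes 4
  Position 12 '(': depth becomes 5
  Position 13 '(': depth becomes 6
  Position 14 ')': depth becomes 5
  Position 15 ')': depth becomes 4
  Position 16 ')': depth becomes 3
  Position 17 ')': depth becomes 2
  Position 18 ')': depth becomes 1
  Position 19 ')': depth becomes 0
Maximum depth reached: 6

6


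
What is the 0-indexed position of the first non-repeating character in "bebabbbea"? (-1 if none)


Input: bebabbbea
Character frequencies:
  'a': 2
  'b': 5
  'e': 2
Scanning left to right for freq == 1:
  Position 0 ('b'): freq=5, skip
  Position 1 ('e'): freq=2, skip
  Position 2 ('b'): freq=5, skip
  Position 3 ('a'): freq=2, skip
  Position 4 ('b'): freq=5, skip
  Position 5 ('b'): freq=5, skip
  Position 6 ('b'): freq=5, skip
  Position 7 ('e'): freq=2, skip
  Position 8 ('a'): freq=2, skip
  No unique character found => answer = -1

-1


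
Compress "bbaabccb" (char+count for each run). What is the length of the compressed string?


Input: bbaabccb
Runs:
  'b' x 2 => "b2"
  'a' x 2 => "a2"
  'b' x 1 => "b1"
  'c' x 2 => "c2"
  'b' x 1 => "b1"
Compressed: "b2a2b1c2b1"
Compressed length: 10

10


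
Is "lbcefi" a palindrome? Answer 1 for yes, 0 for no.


Input: lbcefi
Reversed: ifecbl
  Compare pos 0 ('l') with pos 5 ('i'): MISMATCH
  Compare pos 1 ('b') with pos 4 ('f'): MISMATCH
  Compare pos 2 ('c') with pos 3 ('e'): MISMATCH
Result: not a palindrome

0


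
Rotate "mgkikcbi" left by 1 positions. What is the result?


Input: "mgkikcbi", rotate left by 1
First 1 characters: "m"
Remaining characters: "gkikcbi"
Concatenate remaining + first: "gkikcbi" + "m" = "gkikcbim"

gkikcbim


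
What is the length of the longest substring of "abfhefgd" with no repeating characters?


Input: "abfhefgd"
Sliding window (track last position of each char):
  Position 0 ('a'): window [0,0] length 1 -- new best
  Position 1 ('b'): window [0,1] length 2 -- new best
  Position 2 ('f'): window [0,2] length 3 -- new best
  Position 3 ('h'): window [0,3] length 4 -- new best
  Position 4 ('e'): window [0,4] length 5 -- new best
  Position 5 ('f'): repeat (last at 2), move window start to 3
  Position 5 ('f'): window [3,5] length 3
  Position 6 ('g'): window [3,6] length 4
  Position 7 ('d'): window [3,7] length 5
Longest substring with no repeats: "abfhe" with length 5

5


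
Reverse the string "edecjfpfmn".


Input: edecjfpfmn
Reading characters right to left:
  Position 9: 'n'
  Position 8: 'm'
  Position 7: 'f'
  Position 6: 'p'
  Position 5: 'f'
  Position 4: 'j'
  Position 3: 'c'
  Position 2: 'e'
  Position 1: 'd'
  Position 0: 'e'
Reversed: nmfpfjcede

nmfpfjcede


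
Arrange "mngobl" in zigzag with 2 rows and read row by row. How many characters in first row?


Zigzag "mngobl" into 2 rows:
Placing characters:
  'm' => row 0
  'n' => row 1
  'g' => row 0
  'o' => row 1
  'b' => row 0
  'l' => row 1
Rows:
  Row 0: "mgb"
  Row 1: "nol"
First row length: 3

3


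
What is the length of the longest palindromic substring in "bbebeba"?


Input: "bbebeba"
Checking substrings for palindromes:
  [1:6] "bebeb" (len 5) => palindrome
  [1:4] "beb" (len 3) => palindrome
  [2:5] "ebe" (len 3) => palindrome
  [3:6] "beb" (len 3) => palindrome
  [0:2] "bb" (len 2) => palindrome
Longest palindromic substring: "bebeb" with length 5

5


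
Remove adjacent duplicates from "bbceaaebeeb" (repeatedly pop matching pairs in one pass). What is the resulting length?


Input: bbceaaebeeb
Stack-based adjacent duplicate removal:
  Read 'b': push. Stack: b
  Read 'b': matches stack top 'b' => pop. Stack: (empty)
  Read 'c': push. Stack: c
  Read 'e': push. Stack: ce
  Read 'a': push. Stack: cea
  Read 'a': matches stack top 'a' => pop. Stack: ce
  Read 'e': matches stack top 'e' => pop. Stack: c
  Read 'b': push. Stack: cb
  Read 'e': push. Stack: cbe
  Read 'e': matches stack top 'e' => pop. Stack: cb
  Read 'b': matches stack top 'b' => pop. Stack: c
Final stack: "c" (length 1)

1


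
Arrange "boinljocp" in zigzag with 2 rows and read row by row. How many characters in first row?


Zigzag "boinljocp" into 2 rows:
Placing characters:
  'b' => row 0
  'o' => row 1
  'i' => row 0
  'n' => row 1
  'l' => row 0
  'j' => row 1
  'o' => row 0
  'c' => row 1
  'p' => row 0
Rows:
  Row 0: "bilop"
  Row 1: "onjc"
First row length: 5

5


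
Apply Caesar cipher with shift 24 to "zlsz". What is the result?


Caesar cipher: shift "zlsz" by 24
  'z' (pos 25) + 24 = pos 23 = 'x'
  'l' (pos 11) + 24 = pos 9 = 'j'
  's' (pos 18) + 24 = pos 16 = 'q'
  'z' (pos 25) + 24 = pos 23 = 'x'
Result: xjqx

xjqx


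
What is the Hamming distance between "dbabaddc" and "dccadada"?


Comparing "dbabaddc" and "dccadada" position by position:
  Position 0: 'd' vs 'd' => same
  Position 1: 'b' vs 'c' => differ
  Position 2: 'a' vs 'c' => differ
  Position 3: 'b' vs 'a' => differ
  Position 4: 'a' vs 'd' => differ
  Position 5: 'd' vs 'a' => differ
  Position 6: 'd' vs 'd' => same
  Position 7: 'c' vs 'a' => differ
Total differences (Hamming distance): 6

6


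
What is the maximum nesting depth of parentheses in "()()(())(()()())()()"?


Input: "()()(())(()()())()()"
Tracking depth:
  Position 0 '(': depth becomes 1
  Position 1 ')': depth becomes 0
  Position 2 '(': depth becomes 1
  Position 3 ')': depth becomes 0
  Position 4 '(': depth becomes 1
  Position 5 '(': depth becomes 2
  Position 6 ')': depth becomes 1
  Position 7 ')': depth becomes 0
  Position 8 '(': depth becomes 1
  Position 9 '(': depth becomes 2
  Position 10 ')': depth becomes 1
  Position 11 '(': depth becomes 2
  Position 12 ')': depth becomes 1
  Position 13 '(': depth becomes 2
  Position 14 ')': depth becomes 1
  Position 15 ')': depth becomes 0
  Position 16 '(': depth becomes 1
  Position 17 ')': depth becomes 0
  Position 18 '(': depth becomes 1
  Position 19 ')': depth becomes 0
Maximum depth reached: 2

2


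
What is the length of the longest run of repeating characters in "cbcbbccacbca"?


Input: "cbcbbccacbca"
Scanning for longest run:
  Position 1 ('b'): new char, reset run to 1
  Position 2 ('c'): new char, reset run to 1
  Position 3 ('b'): new char, reset run to 1
  Position 4 ('b'): continues run of 'b', length=2
  Position 5 ('c'): new char, reset run to 1
  Position 6 ('c'): continues run of 'c', length=2
  Position 7 ('a'): new char, reset run to 1
  Position 8 ('c'): new char, reset run to 1
  Position 9 ('b'): new char, reset run to 1
  Position 10 ('c'): new char, reset run to 1
  Position 11 ('a'): new char, reset run to 1
Longest run: 'b' with length 2

2


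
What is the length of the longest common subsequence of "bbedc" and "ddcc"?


LCS of "bbedc" and "ddcc"
DP table:
           d    d    c    c
      0    0    0    0    0
  b   0    0    0    0    0
  b   0    0    0    0    0
  e   0    0    0    0    0
  d   0    1    1    1    1
  c   0    1    1    2    2
LCS length = dp[5][4] = 2

2


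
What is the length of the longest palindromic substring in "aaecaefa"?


Input: "aaecaefa"
Checking substrings for palindromes:
  [0:2] "aa" (len 2) => palindrome
Longest palindromic substring: "aa" with length 2

2
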